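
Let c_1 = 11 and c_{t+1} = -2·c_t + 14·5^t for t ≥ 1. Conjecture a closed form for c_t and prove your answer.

c_t = (-2)^(t - 1) + 2·5^t

Computing the first terms: c_1 = 11, c_2 = 48, c_3 = 254. This suggests c_t = (-2)^(t - 1) + 2·5^t.
Base step (t = 1): the formula gives 11 = 11 = c_1.
Inductive step: suppose the statement holds for some r ≥ 1, so c_r = (-2)^(r - 1) + 2·5^r.
Then c_{r+1} = -2·c_r + 14·5^r = -2·((-2)^(r - 1) + 2·5^r) + 14·5^r = (-2)^r + 2·5^(r + 1) = (-2)^((r+1) - 1) + 2·5^(r+1),
which is the claimed formula at t = r+1.
Hence, by induction on t, the claim holds for every t ≥ 1.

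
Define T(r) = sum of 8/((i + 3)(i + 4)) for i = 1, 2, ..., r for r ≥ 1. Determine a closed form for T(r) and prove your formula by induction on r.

We claim T(r) = 2r/(r + 4) for all r ≥ 1.
For the base case r = 1: T(1) = 2/5, and the closed form gives 2/5. They agree.
Inductive step: assume the claim holds for r = i, so T(i) = 2i/(i + 4).
Then T(i+1) = T(i) + (8/((i + 4)(i + 5))) = (2i/(i + 4)) + (8/((i + 4)(i + 5))).
Simplifying, T(i+1) = 2(i + 1)/(i + 5) = 2(i+1)/((i+1) + 4),
which is the closed form with r = i+1.
By the principle of mathematical induction, the result holds for all r ≥ 1.

T(r) = 2r/(r + 4)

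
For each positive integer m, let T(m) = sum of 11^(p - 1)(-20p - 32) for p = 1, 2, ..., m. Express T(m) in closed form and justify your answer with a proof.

T(m) = -11^m(2m + 3) + 3

We claim T(m) = -11^m(2m + 3) + 3 for all m ≥ 1.
Base case (m = 1): T(1) = -52, and the closed form gives -52. They agree.
Inductive step: suppose the statement holds for some p ≥ 1, so T(p) = -11^p(2p + 3) + 3.
Then T(p+1) = T(p) + (11^p(-20p - 52)) = (-11^p(2p + 3) + 3) + (11^p(-20p - 52)).
Simplifying, T(p+1) = -22·11^p·p - 55·11^p + 3 = -11^(p+1)(2(p+1) + 3) + 3,
which is the closed form with m = p+1.
By induction, the statement is established for all m ≥ 1.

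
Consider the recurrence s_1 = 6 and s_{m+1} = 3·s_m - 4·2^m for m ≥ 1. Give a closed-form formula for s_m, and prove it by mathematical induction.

s_m = 2^(m + 2) - 2·3^(m - 1)

Computing the first terms: s_1 = 6, s_2 = 10, s_3 = 14. This suggests s_m = 2^(m + 2) - 2·3^(m - 1).
Base step (m = 1): the formula gives 6 = 6 = s_1.
Inductive step: assume the claim holds for m = r, so s_r = 2^(r + 2) - 2·3^(r - 1).
Then s_{r+1} = 3·s_r - 4·2^r = 3·(2^(r + 2) - 2·3^(r - 1)) - 4·2^r = 2^(r + 3) - 2·3^r = 2^((r+1) + 2) - 2·3^((r+1) - 1),
which is the claimed formula at m = r+1.
This completes the induction.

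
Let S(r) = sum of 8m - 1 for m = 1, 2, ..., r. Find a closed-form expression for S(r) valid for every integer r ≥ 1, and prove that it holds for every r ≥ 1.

We claim S(r) = r(4r + 3) for all r ≥ 1.
When r = 1: S(1) = 7, and the closed form gives 7. They agree.
For the inductive step, assume it holds for an arbitrary m ≥ 1, so S(m) = m(4m + 3).
Then S(m+1) = S(m) + (8m + 7) = (m(4m + 3)) + (8m + 7).
Simplifying, S(m+1) = (m + 1)(4m + 7) = (m+1)(4(m+1) + 3),
which is the closed form with r = m+1.
Hence, by induction on r, the claim holds for every r ≥ 1.

S(r) = r(4r + 3)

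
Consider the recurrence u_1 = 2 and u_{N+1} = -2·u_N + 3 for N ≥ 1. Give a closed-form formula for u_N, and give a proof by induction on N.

u_N = (-2)^(N - 1) + 1

Computing the first terms: u_1 = 2, u_2 = -1, u_3 = 5. This suggests u_N = (-2)^(N - 1) + 1.
When N = 1: the formula gives 2 = 2 = u_1.
Suppose the result is true for N = m, so u_m = (-2)^(m - 1) + 1.
Then u_{m+1} = -2·u_m + 3 = -2·((-2)^(m - 1) + 1) + 3 = (-2)^m + 1 = (-2)^((m+1) - 1) + 1,
which is the claimed formula at N = m+1.
This completes the induction.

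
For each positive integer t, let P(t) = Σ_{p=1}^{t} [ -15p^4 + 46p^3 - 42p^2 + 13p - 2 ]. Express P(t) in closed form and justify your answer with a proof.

P(t) = -t(t - 1)(3t + 2)(t^2 - t - 1)

We claim P(t) = -t(t - 1)(3t + 2)(t^2 - t - 1) for all t ≥ 1.
Base step (t = 1): P(1) = 0, and the closed form gives 0. They agree.
Inductive step: assume the claim holds for t = p, so P(p) = p(-3p^4 + 4p^3 + 4p^2 - 3p - 2).
Then P(p+1) = P(p) + (p(-15p^3 - 14p^2 + 6p + 7)) = (p(-3p^4 + 4p^3 + 4p^2 - 3p - 2)) + (p(-15p^3 - 14p^2 + 6p + 7)).
Simplifying, P(p+1) = -p(p + 1)(3p + 5)(p^2 + p - 1) = -(p+1)((p+1) - 1)(3(p+1) + 2)((p+1)^2 - (p+1) - 1),
which is the closed form with t = p+1.
By induction, the statement is established for all t ≥ 1.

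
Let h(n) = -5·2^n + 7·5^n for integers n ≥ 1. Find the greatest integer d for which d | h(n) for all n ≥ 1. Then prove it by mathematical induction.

Computing the first values: h(1) = 25 and h(2) = 155; gcd(25, 155) = 5, so d ≤ 5.
We prove 5 | -5·2^n + 7·5^n for all n ≥ 1 by induction on n.
For the base case n = 1: h(1) = 25 = 5·(5), so 5 | h(1).
Inductive step: assume the claim holds for n = i, i.e. 5 | h(i). Then
h(i+1) − 5·h(i) = (-5·2^(i+1) + 7·5^(i+1)) − 5·(-5·2^i + 7·5^i) = (-5)·2^i·(2 − 5) = (15)·2^i. Since 5 | h(i) by the inductive hypothesis, 5 | 5·h(i); and 5 | 15 since 15 = 5·3. Therefore 5 | h(i+1).
Hence, by induction on n, the claim holds for every n ≥ 1.
Therefore the largest such d is 5.

d = 5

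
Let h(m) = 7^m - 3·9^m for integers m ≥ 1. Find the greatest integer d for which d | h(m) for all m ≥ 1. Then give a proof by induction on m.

Computing the first values: h(1) = -20 and h(2) = -194; gcd(-20, -194) = 2, so d ≤ 2.
We prove 2 | 7^m - 3·9^m for all m ≥ 1 by induction on m.
When m = 1: h(1) = -20 = 2·(-10), so 2 | h(1).
For the inductive step, assume it holds for an arbitrary j ≥ 1, i.e. 2 | h(j). Then
h(j+1) − 9·h(j) = (7^(j+1) - 3·9^(j+1)) − 9·(7^j - 3·9^j) = (1)·7^j·(7 − 9) = (-2)·7^j. Since 2 | h(j) by the inductive hypothesis, 2 | 9·h(j); and 2 | -2 since -2 = 2·-1. Therefore 2 | h(j+1).
This completes the induction.
Therefore the largest such d is 2.

d = 2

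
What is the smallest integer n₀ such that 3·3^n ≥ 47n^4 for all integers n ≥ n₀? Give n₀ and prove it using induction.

n₀ = 12

At n = 11: 531441 < 688127, so the inequality fails and n₀ ≥ 12. We prove 3·3^n ≥ 47n^4 for all n ≥ 12.
When n = 12: 3·3^n = 1594323 and 47n^4 = 974592, so 1594323 ≥ 974592.
For the inductive step, assume it holds for an arbitrary r ≥ 12, so 3·3^r ≥ 47r^4.
Then 3·3^(r + 1) = 3·(3·3^r) ≥ 3·(47r^4).
Also, for r ≥ 12 we have 3·(47r^4) ≥ 47(r+1)^4, since 3 ≥ (1 + 1/r)^4 for all r ≥ 12.
Combining, 3·3^(r + 1) ≥ 47(r+1)^4.
By the principle of mathematical induction, the result holds for all n ≥ 12.
Hence the smallest such n₀ is 12.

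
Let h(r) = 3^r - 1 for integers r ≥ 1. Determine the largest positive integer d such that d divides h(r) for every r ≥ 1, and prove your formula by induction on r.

Computing the first values: h(1) = 2 and h(2) = 8; gcd(2, 8) = 2, so d ≤ 2.
We prove 2 | 3^r - 1 for all r ≥ 1 by induction on r.
When r = 1: h(1) = 2 = 2·(1), so 2 | h(1).
Suppose the result is true for r = j, i.e. 2 | h(j). Then
3^{j+1} − 1^{j+1} = 3·3^j − 1·1^j = 3·(3^j − 1^j) + (2)·1^j. The first term is divisible by 2 by the inductive hypothesis, and the second term (2)·1^j is divisible by 2 since 2 | 2. Hence 2 | h(j+1).
Hence, by induction on r, the claim holds for every r ≥ 1.
Therefore the largest such d is 2.

d = 2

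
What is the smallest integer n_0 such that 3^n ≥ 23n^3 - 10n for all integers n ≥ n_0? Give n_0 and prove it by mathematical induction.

n_0 = 9

At n = 8: 6561 < 11696, so the inequality fails and n_0 ≥ 9. We prove 3^n ≥ 23n^3 - 10n for all n ≥ 9.
For the base case n = 9: 3^n = 19683 and 23n^3 - 10n = 16677, so 19683 ≥ 16677.
Suppose the result is true for n = j, so 3^j ≥ 23j^3 - 10j.
Then 3^(j + 1) = 3·(3^j) ≥ 3·(23j^3 - 10j).
Also, for j ≥ 9 we have 3·(23j^3 - 10j) ≥ 23(j+1)^3 - 10(j+1), since 3·(23j^3 - 10j) − (23(j+1)^3 - 10(j+1)) = 46j^3 - 69j^2 - 89j - 13, which is nonnegative for all j ≥ 9.
Combining, 3^(j + 1) ≥ 23(j+1)^3 - 10(j+1).
By the principle of mathematical induction, the result holds for all n ≥ 9.
Hence the smallest such n_0 is 9.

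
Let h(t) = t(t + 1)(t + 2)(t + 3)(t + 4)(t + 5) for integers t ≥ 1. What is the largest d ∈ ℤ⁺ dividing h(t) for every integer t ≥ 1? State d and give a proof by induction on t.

Computing the first values: h(1) = 720 and h(2) = 5040; gcd(720, 5040) = 720, so d ≤ 720.
We prove 720 | t(t + 1)(t + 2)(t + 3)(t + 4)(t + 5) for all t ≥ 1 by induction on t.
Base case (t = 1): h(1) = 720 = 720·(1), so 720 | h(1).
Inductive step: assume the claim holds for t = i, i.e. 720 | h(i). Then
h(i+1) − h(i) = (i+1)·(i+2)·(i+3)·(i+4)·(i+5)·(i+6) − i·(i+1)·(i+2)·(i+3)·(i+4)·(i+5) = (i+1)·(i+2)·(i+3)·(i+4)·(i+5)·[(i+6) − i] = 6·(i+1)·(i+2)·(i+3)·(i+4)·(i+5). The product of 5 consecutive integers is divisible by (5)! = 120, so h(i+1) − h(i) is divisible by 6·120 = 720. By the inductive hypothesis 720 | h(i), hence 720 | h(i+1).
By the principle of mathematical induction, the result holds for all t ≥ 1.
Therefore the largest such d is 720.

d = 720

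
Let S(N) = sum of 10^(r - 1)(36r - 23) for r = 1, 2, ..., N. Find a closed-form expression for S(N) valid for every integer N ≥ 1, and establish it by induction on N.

S(N) = 10^N(4N - 3) + 3

We claim S(N) = 10^N(4N - 3) + 3 for all N ≥ 1.
Base case (N = 1): S(1) = 13, and the closed form gives 13. They agree.
Inductive step: suppose the statement holds for some r ≥ 1, so S(r) = 10^r(4r - 3) + 3.
Then S(r+1) = S(r) + (10^r(36r + 13)) = (10^r(4r - 3) + 3) + (10^r(36r + 13)).
Simplifying, S(r+1) = 40·10^r·r + 10·10^r + 3 = 10^(r+1)(4(r+1) - 3) + 3,
which is the closed form with N = r+1.
Hence, by induction on N, the claim holds for every N ≥ 1.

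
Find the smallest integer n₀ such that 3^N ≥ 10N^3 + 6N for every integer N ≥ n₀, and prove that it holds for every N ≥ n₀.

n₀ = 8

At N = 7: 2187 < 3472, so the inequality fails and n₀ ≥ 8. We prove 3^N ≥ 10N^3 + 6N for all N ≥ 8.
Base step (N = 8): 3^N = 6561 and 10N^3 + 6N = 5168, so 6561 ≥ 5168.
Inductive step: assume the claim holds for N = p, so 3^p ≥ 10p^3 + 6p.
Then 3^(p + 1) = 3·(3^p) ≥ 3·(10p^3 + 6p).
Also, for p ≥ 8 we have 3·(10p^3 + 6p) ≥ 10(p+1)^3 + 6(p+1), since 3·(10p^3 + 6p) − (10(p+1)^3 + 6(p+1)) = 20p^3 - 30p^2 - 18p - 16, which is nonnegative for all p ≥ 8.
Combining, 3^(p + 1) ≥ 10(p+1)^3 + 6(p+1).
By the principle of mathematical induction, the result holds for all N ≥ 8.
Hence the smallest such n₀ is 8.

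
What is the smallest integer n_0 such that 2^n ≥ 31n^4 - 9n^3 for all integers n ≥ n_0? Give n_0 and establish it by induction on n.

n_0 = 24

At n = 23: 8388608 < 8565568, so the inequality fails and n_0 ≥ 24. We prove 2^n ≥ 31n^4 - 9n^3 for all n ≥ 24.
Base step (n = 24): 2^n = 16777216 and 31n^4 - 9n^3 = 10160640, so 16777216 ≥ 10160640.
Suppose the result is true for n = m, so 2^m ≥ 31m^4 - 9m^3.
Then 2^(m + 1) = 2·(2^m) ≥ 2·(31m^4 - 9m^3).
Also, for m ≥ 24 we have 2·(31m^4 - 9m^3) ≥ 31(m+1)^4 - 9(m+1)^3, since 2·(31m^4 - 9m^3) − (31(m+1)^4 - 9(m+1)^3) = 31m^4 - 133m^3 - 159m^2 - 97m - 22, which is nonnegative for all m ≥ 24.
Combining, 2^(m + 1) ≥ 31(m+1)^4 - 9(m+1)^3.
Hence, by induction on n, the claim holds for every n ≥ 24.
Hence the smallest such n_0 is 24.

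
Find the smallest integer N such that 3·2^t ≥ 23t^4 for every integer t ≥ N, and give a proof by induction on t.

At t = 20: 3145728 < 3680000, so the inequality fails and N ≥ 21. We prove 3·2^t ≥ 23t^4 for all t ≥ 21.
For the base case t = 21: 3·2^t = 6291456 and 23t^4 = 4473063, so 6291456 ≥ 4473063.
Inductive step: assume the claim holds for t = k, so 3·2^k ≥ 23k^4.
Then 3·2^(k + 1) = 2·(3·2^k) ≥ 2·(23k^4).
Also, for k ≥ 21 we have 2·(23k^4) ≥ 23(k+1)^4, since 2 ≥ (1 + 1/k)^4 for all k ≥ 21.
Combining, 3·2^(k + 1) ≥ 23(k+1)^4.
This completes the induction.
Hence the smallest such N is 21.

N = 21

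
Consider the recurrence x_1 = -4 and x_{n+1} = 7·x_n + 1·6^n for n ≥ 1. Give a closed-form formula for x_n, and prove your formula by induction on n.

x_n = -6^n + 2·7^(n - 1)

Computing the first terms: x_1 = -4, x_2 = -22, x_3 = -118. This suggests x_n = -6^n + 2·7^(n - 1).
Base case (n = 1): the formula gives -4 = -4 = x_1.
Inductive step: assume the claim holds for n = r, so x_r = -6^r + 2·7^(r - 1).
Then x_{r+1} = 7·x_r + 1·6^r = 7·(-6^r + 2·7^(r - 1)) + 1·6^r = -6^(r + 1) + 2·7^r = -6^(r+1) + 2·7^((r+1) - 1),
which is the claimed formula at n = r+1.
This completes the induction.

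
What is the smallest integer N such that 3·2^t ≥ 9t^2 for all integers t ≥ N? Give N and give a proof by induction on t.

N = 8

At t = 7: 384 < 441, so the inequality fails and N ≥ 8. We prove 3·2^t ≥ 9t^2 for all t ≥ 8.
For the base case t = 8: 3·2^t = 768 and 9t^2 = 576, so 768 ≥ 576.
For the inductive step, assume it holds for an arbitrary i ≥ 8, so 3·2^i ≥ 9i^2.
Then 3·2^(i + 1) = 2·(3·2^i) ≥ 2·(9i^2).
Also, for i ≥ 8 we have 2·(9i^2) ≥ 9(i+1)^2, since 2 ≥ (1 + 1/i)^2 for all i ≥ 8.
Combining, 3·2^(i + 1) ≥ 9(i+1)^2.
This completes the induction.
Hence the smallest such N is 8.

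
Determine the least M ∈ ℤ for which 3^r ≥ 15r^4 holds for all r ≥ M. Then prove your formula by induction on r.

M = 12

At r = 11: 177147 < 219615, so the inequality fails and M ≥ 12. We prove 3^r ≥ 15r^4 for all r ≥ 12.
For the base case r = 12: 3^r = 531441 and 15r^4 = 311040, so 531441 ≥ 311040.
Suppose the result is true for r = k, so 3^k ≥ 15k^4.
Then 3^(k + 1) = 3·(3^k) ≥ 3·(15k^4).
Also, for k ≥ 12 we have 3·(15k^4) ≥ 15(k+1)^4, since 3 ≥ (1 + 1/k)^4 for all k ≥ 12.
Combining, 3^(k + 1) ≥ 15(k+1)^4.
By the principle of mathematical induction, the result holds for all r ≥ 12.
Hence the smallest such M is 12.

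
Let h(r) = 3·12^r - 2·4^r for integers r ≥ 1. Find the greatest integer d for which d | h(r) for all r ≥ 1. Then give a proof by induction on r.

d = 4

Computing the first values: h(1) = 28 and h(2) = 400; gcd(28, 400) = 4, so d ≤ 4.
We prove 4 | 3·12^r - 2·4^r for all r ≥ 1 by induction on r.
Base step (r = 1): h(1) = 28 = 4·(7), so 4 | h(1).
For the inductive step, assume it holds for an arbitrary p ≥ 1, i.e. 4 | h(p). Then
h(p+1) − 12·h(p) = (3·12^(p+1) - 2·4^(p+1)) − 12·(3·12^p - 2·4^p) = (-2)·4^p·(4 − 12) = (16)·4^p. Since 4 | h(p) by the inductive hypothesis, 4 | 12·h(p); and 4 | 16 since 16 = 4·4. Therefore 4 | h(p+1).
This completes the induction.
Therefore the largest such d is 4.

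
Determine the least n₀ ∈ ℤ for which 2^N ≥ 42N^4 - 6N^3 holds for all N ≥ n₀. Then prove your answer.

At N = 23: 8388608 < 11680320, so the inequality fails and n₀ ≥ 24. We prove 2^N ≥ 42N^4 - 6N^3 for all N ≥ 24.
Base case (N = 24): 2^N = 16777216 and 42N^4 - 6N^3 = 13851648, so 16777216 ≥ 13851648.
Inductive step: suppose the statement holds for some m ≥ 24, so 2^m ≥ 42m^4 - 6m^3.
Then 2^(m + 1) = 2·(2^m) ≥ 2·(42m^4 - 6m^3).
Also, for m ≥ 24 we have 2·(42m^4 - 6m^3) ≥ 42(m+1)^4 - 6(m+1)^3, since 2·(42m^4 - 6m^3) − (42(m+1)^4 - 6(m+1)^3) = 42m^4 - 174m^3 - 234m^2 - 150m - 36, which is nonnegative for all m ≥ 24.
Combining, 2^(m + 1) ≥ 42(m+1)^4 - 6(m+1)^3.
By induction, the statement is established for all N ≥ 24.
Hence the smallest such n₀ is 24.

n₀ = 24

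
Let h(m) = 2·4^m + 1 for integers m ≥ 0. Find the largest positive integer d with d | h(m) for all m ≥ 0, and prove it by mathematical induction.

d = 3

Computing the first values: h(0) = 3 and h(1) = 9; gcd(3, 9) = 3, so d ≤ 3.
We prove 3 | 2·4^m + 1 for all m ≥ 0 by induction on m.
Base step (m = 0): h(0) = 3 = 3·(1), so 3 | h(0).
For the inductive step, assume it holds for an arbitrary i ≥ 0, i.e. 3 | h(i). Then
h(i+1) = 2·4^(i+1) + 1 = 4·(2·4^i + 1) - 3 = 4·h(i) - 3. The first term is divisible by 3 by the inductive hypothesis, and -3 is divisible by 3. Hence 3 | h(i+1).
This completes the induction.
Therefore the largest such d is 3.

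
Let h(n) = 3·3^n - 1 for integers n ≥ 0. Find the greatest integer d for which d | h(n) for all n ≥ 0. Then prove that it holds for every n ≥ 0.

d = 2

Computing the first values: h(0) = 2 and h(1) = 8; gcd(2, 8) = 2, so d ≤ 2.
We prove 2 | 3·3^n - 1 for all n ≥ 0 by induction on n.
When n = 0: h(0) = 2 = 2·(1), so 2 | h(0).
Inductive step: suppose the statement holds for some r ≥ 0, i.e. 2 | h(r). Then
h(r+1) = 3·3^(r+1) - 1 = 3·(3·3^r - 1) + 2 = 3·h(r) + 2. The first term is divisible by 2 by the inductive hypothesis, and 2 is divisible by 2. Hence 2 | h(r+1).
By induction, the statement is established for all n ≥ 0.
Therefore the largest such d is 2.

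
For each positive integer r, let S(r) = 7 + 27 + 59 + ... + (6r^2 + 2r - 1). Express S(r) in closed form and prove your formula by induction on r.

S(r) = r(2r^2 + 4r + 1)

We claim S(r) = r(2r^2 + 4r + 1) for all r ≥ 1.
Base case (r = 1): S(1) = 7, and the closed form gives 7. They agree.
Inductive step: suppose the statement holds for some k ≥ 1, so S(k) = k(2k^2 + 4k + 1).
Then S(k+1) = S(k) + (6k^2 + 14k + 7) = (k(2k^2 + 4k + 1)) + (6k^2 + 14k + 7).
Simplifying, S(k+1) = (k + 1)(2k^2 + 8k + 7) = (k+1)(2(k+1)^2 + 4(k+1) + 1),
which is the closed form with r = k+1.
Hence, by induction on r, the claim holds for every r ≥ 1.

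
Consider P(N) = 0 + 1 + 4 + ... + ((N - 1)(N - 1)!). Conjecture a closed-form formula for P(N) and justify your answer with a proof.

We claim P(N) = N! - 1 for all N ≥ 1.
For the base case N = 1: P(1) = 0, and the closed form gives 0. They agree.
Suppose the result is true for N = p, so P(p) = p! - 1.
Then P(p+1) = P(p) + (p·p!) = (p! - 1) + (p·p!).
Simplifying, P(p+1) = (p+1)! - 1,
which is the closed form with N = p+1.
By induction, the statement is established for all N ≥ 1.

P(N) = N! - 1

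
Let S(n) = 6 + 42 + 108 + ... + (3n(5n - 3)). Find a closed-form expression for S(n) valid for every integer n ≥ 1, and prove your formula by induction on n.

We claim S(n) = n(n + 1)(5n - 2) for all n ≥ 1.
Base step (n = 1): S(1) = 6, and the closed form gives 6. They agree.
Inductive step: suppose the statement holds for some i ≥ 1, so S(i) = i(5i^2 + 3i - 2).
Then S(i+1) = S(i) + (3(i + 1)(5i + 2)) = (i(5i^2 + 3i - 2)) + (3(i + 1)(5i + 2)).
Simplifying, S(i+1) = (i + 1)(i + 2)(5i + 3) = (i+1)((i+1) + 1)(5(i+1) - 2),
which is the closed form with n = i+1.
By induction, the statement is established for all n ≥ 1.

S(n) = n(n + 1)(5n - 2)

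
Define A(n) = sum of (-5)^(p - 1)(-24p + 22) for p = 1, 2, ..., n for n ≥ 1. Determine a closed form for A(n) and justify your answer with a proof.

A(n) = (-5)^n(4n - 3) + 3

We claim A(n) = (-5)^n(4n - 3) + 3 for all n ≥ 1.
Base case (n = 1): A(1) = -2, and the closed form gives -2. They agree.
Suppose the result is true for n = p, so A(p) = (-5)^p(4p - 3) + 3.
Then A(p+1) = A(p) + ((-5)^p(-24p - 2)) = ((-5)^p(4p - 3) + 3) + ((-5)^p(-24p - 2)).
Simplifying, A(p+1) = -20(-5)^p·p - 5(-5)^p + 3 = (-5)^(p+1)(4(p+1) - 3) + 3,
which is the closed form with n = p+1.
By induction, the statement is established for all n ≥ 1.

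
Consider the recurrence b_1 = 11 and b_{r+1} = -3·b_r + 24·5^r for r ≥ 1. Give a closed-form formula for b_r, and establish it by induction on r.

Computing the first terms: b_1 = 11, b_2 = 87, b_3 = 339. This suggests b_r = -4(-3)^(r - 1) + 3·5^r.
For the base case r = 1: the formula gives 11 = 11 = b_1.
For the inductive step, assume it holds for an arbitrary j ≥ 1, so b_j = -4(-3)^(j - 1) + 3·5^j.
Then b_{j+1} = -3·b_j + 24·5^j = -3·(-4(-3)^(j - 1) + 3·5^j) + 24·5^j = -4(-3)^j + 3·5^(j + 1) = -4(-3)^((j+1) - 1) + 3·5^(j+1),
which is the claimed formula at r = j+1.
By induction, the statement is established for all r ≥ 1.

b_r = -4(-3)^(r - 1) + 3·5^r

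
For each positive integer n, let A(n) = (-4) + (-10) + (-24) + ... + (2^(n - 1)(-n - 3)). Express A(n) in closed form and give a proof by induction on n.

We claim A(n) = -2^n(n + 2) + 2 for all n ≥ 1.
For the base case n = 1: A(1) = -4, and the closed form gives -4. They agree.
Inductive step: assume the claim holds for n = j, so A(j) = -2^j(j + 2) + 2.
Then A(j+1) = A(j) + (2^j(-j - 4)) = (-2^j(j + 2) + 2) + (2^j(-j - 4)).
Simplifying, A(j+1) = -2·2^j·j - 6·2^j + 2 = -2^(j+1)((j+1) + 2) + 2,
which is the closed form with n = j+1.
This completes the induction.

A(n) = -2^n(n + 2) + 2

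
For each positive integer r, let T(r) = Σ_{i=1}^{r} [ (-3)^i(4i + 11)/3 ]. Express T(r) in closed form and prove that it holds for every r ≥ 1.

T(r) = (-3)^r(r + 3) - 3

We claim T(r) = (-3)^r(r + 3) - 3 for all r ≥ 1.
Base step (r = 1): T(1) = -15, and the closed form gives -15. They agree.
Inductive step: suppose the statement holds for some i ≥ 1, so T(i) = (-3)^i(i + 3) - 3.
Then T(i+1) = T(i) + ((-3)^i(-4i - 15)) = ((-3)^i(i + 3) - 3) + ((-3)^i(-4i - 15)).
Simplifying, T(i+1) = -3(-3)^i·i - 12(-3)^i - 3 = (-3)^(i+1)((i+1) + 3) - 3,
which is the closed form with r = i+1.
This completes the induction.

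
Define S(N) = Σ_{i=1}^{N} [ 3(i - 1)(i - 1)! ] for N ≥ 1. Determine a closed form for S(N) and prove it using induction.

We claim S(N) = 3N! - 3 for all N ≥ 1.
When N = 1: S(1) = 0, and the closed form gives 0. They agree.
For the inductive step, assume it holds for an arbitrary i ≥ 1, so S(i) = 3i! - 3.
Then S(i+1) = S(i) + (3i·i!) = (3i! - 3) + (3i·i!).
Simplifying, S(i+1) = 3(i+1)! - 3,
which is the closed form with N = i+1.
By the principle of mathematical induction, the result holds for all N ≥ 1.

S(N) = 3N! - 3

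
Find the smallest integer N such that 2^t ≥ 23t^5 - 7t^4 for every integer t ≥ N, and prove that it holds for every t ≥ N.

N = 29

At t = 28: 268435456 < 391535872, so the inequality fails and N ≥ 29. We prove 2^t ≥ 23t^5 - 7t^4 for all t ≥ 29.
When t = 29: 2^t = 536870912 and 23t^5 - 7t^4 = 466805460, so 536870912 ≥ 466805460.
Inductive step: suppose the statement holds for some r ≥ 29, so 2^r ≥ 23r^5 - 7r^4.
Then 2^(r + 1) = 2·(2^r) ≥ 2·(23r^5 - 7r^4).
Also, for r ≥ 29 we have 2·(23r^5 - 7r^4) ≥ 23(r+1)^5 - 7(r+1)^4, since 2·(23r^5 - 7r^4) − (23(r+1)^5 - 7(r+1)^4) = 23r^5 - 122r^4 - 202r^3 - 188r^2 - 87r - 16, which is nonnegative for all r ≥ 29.
Combining, 2^(r + 1) ≥ 23(r+1)^5 - 7(r+1)^4.
By the principle of mathematical induction, the result holds for all t ≥ 29.
Hence the smallest such N is 29.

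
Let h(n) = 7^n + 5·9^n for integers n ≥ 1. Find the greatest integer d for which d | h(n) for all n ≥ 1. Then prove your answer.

Computing the first values: h(1) = 52 and h(2) = 454; gcd(52, 454) = 2, so d ≤ 2.
We prove 2 | 7^n + 5·9^n for all n ≥ 1 by induction on n.
When n = 1: h(1) = 52 = 2·(26), so 2 | h(1).
Suppose the result is true for n = p, i.e. 2 | h(p). Then
h(p+1) − 9·h(p) = (7^(p+1) + 5·9^(p+1)) − 9·(7^p + 5·9^p) = (1)·7^p·(7 − 9) = (-2)·7^p. Since 2 | h(p) by the inductive hypothesis, 2 | 9·h(p); and 2 | -2 since -2 = 2·-1. Therefore 2 | h(p+1).
By the principle of mathematical induction, the result holds for all n ≥ 1.
Therefore the largest such d is 2.

d = 2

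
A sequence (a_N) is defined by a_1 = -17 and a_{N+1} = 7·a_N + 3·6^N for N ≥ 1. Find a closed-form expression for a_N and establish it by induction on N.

Computing the first terms: a_1 = -17, a_2 = -101, a_3 = -599. This suggests a_N = -3·6^N + 7^(N - 1).
For the base case N = 1: the formula gives -17 = -17 = a_1.
Suppose the result is true for N = r, so a_r = -3·6^r + 7^(r - 1).
Then a_{r+1} = 7·a_r + 3·6^r = 7·(-3·6^r + 7^(r - 1)) + 3·6^r = -3·6^(r + 1) + 7^r = -3·6^(r+1) + 7^((r+1) - 1),
which is the claimed formula at N = r+1.
Hence, by induction on N, the claim holds for every N ≥ 1.

a_N = -3·6^N + 7^(N - 1)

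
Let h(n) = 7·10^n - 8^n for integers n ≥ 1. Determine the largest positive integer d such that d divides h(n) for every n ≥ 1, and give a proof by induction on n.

d = 2

Computing the first values: h(1) = 62 and h(2) = 636; gcd(62, 636) = 2, so d ≤ 2.
We prove 2 | 7·10^n - 8^n for all n ≥ 1 by induction on n.
Base case (n = 1): h(1) = 62 = 2·(31), so 2 | h(1).
For the inductive step, assume it holds for an arbitrary m ≥ 1, i.e. 2 | h(m). Then
h(m+1) − 10·h(m) = (7·10^(m+1) - 8^(m+1)) − 10·(7·10^m - 8^m) = (-1)·8^m·(8 − 10) = (2)·8^m. Since 2 | h(m) by the inductive hypothesis, 2 | 10·h(m); and 2 | 2 since 2 = 2·1. Therefore 2 | h(m+1).
This completes the induction.
Therefore the largest such d is 2.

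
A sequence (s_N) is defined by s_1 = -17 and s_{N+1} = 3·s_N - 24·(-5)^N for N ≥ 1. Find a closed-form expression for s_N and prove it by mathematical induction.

s_N = 3(-5)^N - 2·3^(N - 1)

Computing the first terms: s_1 = -17, s_2 = 69, s_3 = -393. This suggests s_N = 3(-5)^N - 2·3^(N - 1).
When N = 1: the formula gives -17 = -17 = s_1.
Inductive step: assume the claim holds for N = p, so s_p = 3(-5)^p - 2·3^(p - 1).
Then s_{p+1} = 3·s_p - 24·(-5)^p = 3·(3(-5)^p - 2·3^(p - 1)) - 24·(-5)^p = 3(-5)^(p + 1) - 2·3^p = 3(-5)^(p+1) - 2·3^((p+1) - 1),
which is the claimed formula at N = p+1.
By induction, the statement is established for all N ≥ 1.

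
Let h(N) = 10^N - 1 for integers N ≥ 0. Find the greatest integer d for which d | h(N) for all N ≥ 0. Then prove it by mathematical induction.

Computing the first values: h(0) = 0 and h(1) = 9; gcd(0, 9) = 9, so d ≤ 9.
We prove 9 | 10^N - 1 for all N ≥ 0 by induction on N.
For the base case N = 0: h(0) = 0 = 9·(0), so 9 | h(0).
Inductive step: suppose the statement holds for some m ≥ 0, i.e. 9 | h(m). Then
h(m+1) = 10^(m+1) - 1 = 10·(10^m - 1) + 9 = 10·h(m) + 9. The first term is divisible by 9 by the inductive hypothesis, and 9 is divisible by 9. Hence 9 | h(m+1).
Hence, by induction on N, the claim holds for every N ≥ 0.
Therefore the largest such d is 9.

d = 9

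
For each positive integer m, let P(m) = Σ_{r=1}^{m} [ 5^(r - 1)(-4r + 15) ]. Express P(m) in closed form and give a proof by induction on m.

We claim P(m) = 5^m(-m + 4) - 4 for all m ≥ 1.
When m = 1: P(1) = 11, and the closed form gives 11. They agree.
Inductive step: suppose the statement holds for some r ≥ 1, so P(r) = 5^r(-r + 4) - 4.
Then P(r+1) = P(r) + (5^r(-4r + 11)) = (5^r(-r + 4) - 4) + (5^r(-4r + 11)).
Simplifying, P(r+1) = -5·5^r·r + 15·5^r - 4 = 5^(r+1)(-(r+1) + 4) - 4,
which is the closed form with m = r+1.
Hence, by induction on m, the claim holds for every m ≥ 1.

P(m) = 5^m(-m + 4) - 4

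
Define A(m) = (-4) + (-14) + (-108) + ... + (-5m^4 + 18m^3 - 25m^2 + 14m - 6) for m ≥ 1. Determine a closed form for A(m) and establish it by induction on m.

We claim A(m) = -m(m^4 - 2m^3 + m^2 + m + 3) for all m ≥ 1.
Base case (m = 1): A(1) = -4, and the closed form gives -4. They agree.
For the inductive step, assume it holds for an arbitrary i ≥ 1, so A(i) = i(-i^4 + 2i^3 - i^2 - i - 3).
Then A(i+1) = A(i) + (-5i^4 - 2i^3 - i^2 - 2i - 4) = (i(-i^4 + 2i^3 - i^2 - i - 3)) + (-5i^4 - 2i^3 - i^2 - 2i - 4).
Simplifying, A(i+1) = -(i + 1)(i^4 + 2i^3 + i^2 + i + 4) = -(i+1)((i+1)^4 - 2(i+1)^3 + (i+1)^2 + (i+1) + 3),
which is the closed form with m = i+1.
This completes the induction.

A(m) = -m(m^4 - 2m^3 + m^2 + m + 3)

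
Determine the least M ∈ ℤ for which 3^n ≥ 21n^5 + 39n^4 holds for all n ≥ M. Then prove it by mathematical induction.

At n = 15: 14348907 < 17921250, so the inequality fails and M ≥ 16. We prove 3^n ≥ 21n^5 + 39n^4 for all n ≥ 16.
Base step (n = 16): 3^n = 43046721 and 21n^5 + 39n^4 = 24576000, so 43046721 ≥ 24576000.
Inductive step: assume the claim holds for n = r, so 3^r ≥ 21r^5 + 39r^4.
Then 3^(r + 1) = 3·(3^r) ≥ 3·(21r^5 + 39r^4).
Also, for r ≥ 16 we have 3·(21r^5 + 39r^4) ≥ 21(r+1)^5 + 39(r+1)^4, since 3·(21r^5 + 39r^4) − (21(r+1)^5 + 39(r+1)^4) = 42r^5 - 27r^4 - 366r^3 - 444r^2 - 261r - 60, which is nonnegative for all r ≥ 16.
Combining, 3^(r + 1) ≥ 21(r+1)^5 + 39(r+1)^4.
By the principle of mathematical induction, the result holds for all n ≥ 16.
Hence the smallest such M is 16.

M = 16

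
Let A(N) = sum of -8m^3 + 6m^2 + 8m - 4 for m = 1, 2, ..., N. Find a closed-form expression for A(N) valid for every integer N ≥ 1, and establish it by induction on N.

We claim A(N) = -N(2N^3 + 2N^2 - 5N - 1) for all N ≥ 1.
Base case (N = 1): A(1) = 2, and the closed form gives 2. They agree.
For the inductive step, assume it holds for an arbitrary m ≥ 1, so A(m) = m(-2m^3 - 2m^2 + 5m + 1).
Then A(m+1) = A(m) + (-8m^3 - 18m^2 - 4m + 2) = (m(-2m^3 - 2m^2 + 5m + 1)) + (-8m^3 - 18m^2 - 4m + 2).
Simplifying, A(m+1) = -(m + 1)(2m^3 + 8m^2 + 5m - 2) = -(m+1)(2(m+1)^3 + 2(m+1)^2 - 5(m+1) - 1),
which is the closed form with N = m+1.
By the principle of mathematical induction, the result holds for all N ≥ 1.

A(N) = -N(2N^3 + 2N^2 - 5N - 1)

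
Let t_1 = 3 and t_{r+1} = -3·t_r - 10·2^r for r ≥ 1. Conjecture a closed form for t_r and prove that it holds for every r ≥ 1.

t_r = 7(-3)^(r - 1) - 2^(r + 1)

Computing the first terms: t_1 = 3, t_2 = -29, t_3 = 47. This suggests t_r = 7(-3)^(r - 1) - 2^(r + 1).
When r = 1: the formula gives 3 = 3 = t_1.
Inductive step: assume the claim holds for r = j, so t_j = 7(-3)^(j - 1) - 2^(j + 1).
Then t_{j+1} = -3·t_j - 10·2^j = -3·(7(-3)^(j - 1) - 2^(j + 1)) - 10·2^j = 7(-3)^j - 2^(j + 2) = 7(-3)^((j+1) - 1) - 2^((j+1) + 1),
which is the claimed formula at r = j+1.
By induction, the statement is established for all r ≥ 1.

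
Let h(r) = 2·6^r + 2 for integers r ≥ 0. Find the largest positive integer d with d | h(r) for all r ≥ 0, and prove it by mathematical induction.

d = 2

Computing the first values: h(0) = 4 and h(1) = 14; gcd(4, 14) = 2, so d ≤ 2.
We prove 2 | 2·6^r + 2 for all r ≥ 0 by induction on r.
For the base case r = 0: h(0) = 4 = 2·(2), so 2 | h(0).
Inductive step: suppose the statement holds for some m ≥ 0, i.e. 2 | h(m). Then
h(m+1) = 2·6^(m+1) + 2 = 6·(2·6^m + 2) - 10 = 6·h(m) - 10. The first term is divisible by 2 by the inductive hypothesis, and -10 is divisible by 2. Hence 2 | h(m+1).
Hence, by induction on r, the claim holds for every r ≥ 0.
Therefore the largest such d is 2.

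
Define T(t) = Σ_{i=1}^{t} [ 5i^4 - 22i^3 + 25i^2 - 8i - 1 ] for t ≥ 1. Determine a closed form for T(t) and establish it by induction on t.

We claim T(t) = t(t^4 - 3t^3 - t^2 + 3t - 1) for all t ≥ 1.
For the base case t = 1: T(1) = -1, and the closed form gives -1. They agree.
Suppose the result is true for t = i, so T(i) = i(i^4 - 3i^3 - i^2 + 3i - 1).
Then T(i+1) = T(i) + (5i^4 - 2i^3 - 11i^2 - 4i - 1) = (i(i^4 - 3i^3 - i^2 + 3i - 1)) + (5i^4 - 2i^3 - 11i^2 - 4i - 1).
Simplifying, T(i+1) = (i + 1)(i^4 + i^3 - 4i^2 - 4i - 1) = (i+1)((i+1)^4 - 3(i+1)^3 - (i+1)^2 + 3(i+1) - 1),
which is the closed form with t = i+1.
Hence, by induction on t, the claim holds for every t ≥ 1.

T(t) = t(t^4 - 3t^3 - t^2 + 3t - 1)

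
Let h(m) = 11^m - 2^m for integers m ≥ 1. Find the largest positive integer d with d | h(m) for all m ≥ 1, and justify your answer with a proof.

d = 9

Computing the first values: h(1) = 9 and h(2) = 117; gcd(9, 117) = 9, so d ≤ 9.
We prove 9 | 11^m - 2^m for all m ≥ 1 by induction on m.
For the base case m = 1: h(1) = 9 = 9·(1), so 9 | h(1).
Inductive step: suppose the statement holds for some i ≥ 1, i.e. 9 | h(i). Then
11^{i+1} − 2^{i+1} = 11·11^i − 2·2^i = 11·(11^i − 2^i) + (9)·2^i. The first term is divisible by 9 by the inductive hypothesis, and the second term (9)·2^i is divisible by 9 since 9 | 9. Hence 9 | h(i+1).
By induction, the statement is established for all m ≥ 1.
Therefore the largest such d is 9.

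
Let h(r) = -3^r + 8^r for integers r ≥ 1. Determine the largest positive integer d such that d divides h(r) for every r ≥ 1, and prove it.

d = 5

Computing the first values: h(1) = 5 and h(2) = 55; gcd(5, 55) = 5, so d ≤ 5.
We prove 5 | -3^r + 8^r for all r ≥ 1 by induction on r.
For the base case r = 1: h(1) = 5 = 5·(1), so 5 | h(1).
Inductive step: suppose the statement holds for some i ≥ 1, i.e. 5 | h(i). Then
8^{i+1} − 3^{i+1} = 8·8^i − 3·3^i = 8·(8^i − 3^i) + (5)·3^i. The first term is divisible by 5 by the inductive hypothesis, and the second term (5)·3^i is divisible by 5 since 5 | 5. Hence 5 | h(i+1).
By the principle of mathematical induction, the result holds for all r ≥ 1.
Therefore the largest such d is 5.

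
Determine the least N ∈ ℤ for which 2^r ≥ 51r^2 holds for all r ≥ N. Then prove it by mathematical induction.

N = 14

At r = 13: 8192 < 8619, so the inequality fails and N ≥ 14. We prove 2^r ≥ 51r^2 for all r ≥ 14.
For the base case r = 14: 2^r = 16384 and 51r^2 = 9996, so 16384 ≥ 9996.
Inductive step: suppose the statement holds for some j ≥ 14, so 2^j ≥ 51j^2.
Then 2^(j + 1) = 2·(2^j) ≥ 2·(51j^2).
Also, for j ≥ 14 we have 2·(51j^2) ≥ 51(j+1)^2, since 2 ≥ (1 + 1/j)^2 for all j ≥ 14.
Combining, 2^(j + 1) ≥ 51(j+1)^2.
This completes the induction.
Hence the smallest such N is 14.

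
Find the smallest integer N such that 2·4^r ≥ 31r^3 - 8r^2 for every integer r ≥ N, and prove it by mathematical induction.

At r = 5: 2048 < 3675, so the inequality fails and N ≥ 6. We prove 2·4^r ≥ 31r^3 - 8r^2 for all r ≥ 6.
When r = 6: 2·4^r = 8192 and 31r^3 - 8r^2 = 6408, so 8192 ≥ 6408.
Suppose the result is true for r = i, so 2·4^i ≥ 31i^3 - 8i^2.
Then 2·4^(i + 1) = 4·(2·4^i) ≥ 4·(31i^3 - 8i^2).
Also, for i ≥ 6 we have 4·(31i^3 - 8i^2) ≥ 31(i+1)^3 - 8(i+1)^2, since 4·(31i^3 - 8i^2) − (31(i+1)^3 - 8(i+1)^2) = 93i^3 - 117i^2 - 77i - 23, which is nonnegative for all i ≥ 6.
Combining, 2·4^(i + 1) ≥ 31(i+1)^3 - 8(i+1)^2.
This completes the induction.
Hence the smallest such N is 6.

N = 6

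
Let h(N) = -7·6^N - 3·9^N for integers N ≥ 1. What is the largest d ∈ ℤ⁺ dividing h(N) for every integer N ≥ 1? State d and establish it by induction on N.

Computing the first values: h(1) = -69 and h(2) = -495; gcd(-69, -495) = 3, so d ≤ 3.
We prove 3 | -7·6^N - 3·9^N for all N ≥ 1 by induction on N.
For the base case N = 1: h(1) = -69 = 3·(-23), so 3 | h(1).
Inductive step: assume the claim holds for N = p, i.e. 3 | h(p). Then
h(p+1) − 9·h(p) = (-7·6^(p+1) - 3·9^(p+1)) − 9·(-7·6^p - 3·9^p) = (-7)·6^p·(6 − 9) = (21)·6^p. Since 3 | h(p) by the inductive hypothesis, 3 | 9·h(p); and 3 | 21 since 21 = 3·7. Therefore 3 | h(p+1).
By induction, the statement is established for all N ≥ 1.
Therefore the largest such d is 3.

d = 3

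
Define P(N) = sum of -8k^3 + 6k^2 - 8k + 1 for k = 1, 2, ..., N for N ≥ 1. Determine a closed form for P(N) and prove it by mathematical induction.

P(N) = -N(2N^3 + 2N^2 + 3N + 2)

We claim P(N) = -N(2N^3 + 2N^2 + 3N + 2) for all N ≥ 1.
When N = 1: P(1) = -9, and the closed form gives -9. They agree.
Inductive step: suppose the statement holds for some k ≥ 1, so P(k) = k(-2k^3 - 2k^2 - 3k - 2).
Then P(k+1) = P(k) + (-8k^3 - 18k^2 - 20k - 9) = (k(-2k^3 - 2k^2 - 3k - 2)) + (-8k^3 - 18k^2 - 20k - 9).
Simplifying, P(k+1) = -(k + 1)(2k^3 + 8k^2 + 13k + 9) = -(k+1)(2(k+1)^3 + 2(k+1)^2 + 3(k+1) + 2),
which is the closed form with N = k+1.
By induction, the statement is established for all N ≥ 1.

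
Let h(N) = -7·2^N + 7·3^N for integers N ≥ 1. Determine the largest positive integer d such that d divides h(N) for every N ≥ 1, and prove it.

Computing the first values: h(1) = 7 and h(2) = 35; gcd(7, 35) = 7, so d ≤ 7.
We prove 7 | -7·2^N + 7·3^N for all N ≥ 1 by induction on N.
Base step (N = 1): h(1) = 7 = 7·(1), so 7 | h(1).
Inductive step: suppose the statement holds for some r ≥ 1, i.e. 7 | h(r). Then
h(r+1) − 3·h(r) = (-7·2^(r+1) + 7·3^(r+1)) − 3·(-7·2^r + 7·3^r) = (-7)·2^r·(2 − 3) = (7)·2^r. Since 7 | h(r) by the inductive hypothesis, 7 | 3·h(r); and 7 | 7 since 7 = 7·1. Therefore 7 | h(r+1).
By the principle of mathematical induction, the result holds for all N ≥ 1.
Therefore the largest such d is 7.

d = 7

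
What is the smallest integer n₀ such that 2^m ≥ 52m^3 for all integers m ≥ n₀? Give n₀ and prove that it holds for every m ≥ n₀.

At m = 18: 262144 < 303264, so the inequality fails and n₀ ≥ 19. We prove 2^m ≥ 52m^3 for all m ≥ 19.
When m = 19: 2^m = 524288 and 52m^3 = 356668, so 524288 ≥ 356668.
Inductive step: assume the claim holds for m = k, so 2^k ≥ 52k^3.
Then 2^(k + 1) = 2·(2^k) ≥ 2·(52k^3).
Also, for k ≥ 19 we have 2·(52k^3) ≥ 52(k+1)^3, since 2 ≥ (1 + 1/k)^3 for all k ≥ 19.
Combining, 2^(k + 1) ≥ 52(k+1)^3.
This completes the induction.
Hence the smallest such n₀ is 19.

n₀ = 19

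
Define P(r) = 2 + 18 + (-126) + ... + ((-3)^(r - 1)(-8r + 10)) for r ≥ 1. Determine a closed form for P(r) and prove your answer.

P(r) = 2(-3)^r(r - 1) + 2

We claim P(r) = 2(-3)^r(r - 1) + 2 for all r ≥ 1.
Base case (r = 1): P(1) = 2, and the closed form gives 2. They agree.
Inductive step: assume the claim holds for r = j, so P(j) = 2(-3)^j(j - 1) + 2.
Then P(j+1) = P(j) + ((-3)^j(-8j + 2)) = (2(-3)^j(j - 1) + 2) + ((-3)^j(-8j + 2)).
Simplifying, P(j+1) = -6(-3)^j·j + 2 = 2(-3)^(j+1)((j+1) - 1) + 2,
which is the closed form with r = j+1.
By the principle of mathematical induction, the result holds for all r ≥ 1.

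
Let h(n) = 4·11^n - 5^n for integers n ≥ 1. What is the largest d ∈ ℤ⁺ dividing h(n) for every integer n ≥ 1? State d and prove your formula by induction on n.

d = 3

Computing the first values: h(1) = 39 and h(2) = 459; gcd(39, 459) = 3, so d ≤ 3.
We prove 3 | 4·11^n - 5^n for all n ≥ 1 by induction on n.
When n = 1: h(1) = 39 = 3·(13), so 3 | h(1).
For the inductive step, assume it holds for an arbitrary m ≥ 1, i.e. 3 | h(m). Then
h(m+1) − 11·h(m) = (4·11^(m+1) - 5^(m+1)) − 11·(4·11^m - 5^m) = (-1)·5^m·(5 − 11) = (6)·5^m. Since 3 | h(m) by the inductive hypothesis, 3 | 11·h(m); and 3 | 6 since 6 = 3·2. Therefore 3 | h(m+1).
Hence, by induction on n, the claim holds for every n ≥ 1.
Therefore the largest such d is 3.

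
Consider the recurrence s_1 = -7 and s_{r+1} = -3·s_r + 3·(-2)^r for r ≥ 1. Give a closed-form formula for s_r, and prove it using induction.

Computing the first terms: s_1 = -7, s_2 = 15, s_3 = -33. This suggests s_r = 3(-2)^r - (-3)^(r - 1).
Base step (r = 1): the formula gives -7 = -7 = s_1.
Inductive step: suppose the statement holds for some j ≥ 1, so s_j = 3(-2)^j - (-3)^(j - 1).
Then s_{j+1} = -3·s_j + 3·(-2)^j = -3·(3(-2)^j - (-3)^(j - 1)) + 3·(-2)^j = 3(-2)^(j + 1) - (-3)^j = 3(-2)^(j+1) - (-3)^((j+1) - 1),
which is the claimed formula at r = j+1.
By the principle of mathematical induction, the result holds for all r ≥ 1.

s_r = 3(-2)^r - (-3)^(r - 1)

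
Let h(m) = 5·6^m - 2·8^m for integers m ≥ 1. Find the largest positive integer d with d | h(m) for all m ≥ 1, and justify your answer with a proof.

d = 2

Computing the first values: h(1) = 14 and h(2) = 52; gcd(14, 52) = 2, so d ≤ 2.
We prove 2 | 5·6^m - 2·8^m for all m ≥ 1 by induction on m.
Base step (m = 1): h(1) = 14 = 2·(7), so 2 | h(1).
For the inductive step, assume it holds for an arbitrary i ≥ 1, i.e. 2 | h(i). Then
h(i+1) − 8·h(i) = (5·6^(i+1) - 2·8^(i+1)) − 8·(5·6^i - 2·8^i) = (5)·6^i·(6 − 8) = (-10)·6^i. Since 2 | h(i) by the inductive hypothesis, 2 | 8·h(i); and 2 | -10 since -10 = 2·-5. Therefore 2 | h(i+1).
Hence, by induction on m, the claim holds for every m ≥ 1.
Therefore the largest such d is 2.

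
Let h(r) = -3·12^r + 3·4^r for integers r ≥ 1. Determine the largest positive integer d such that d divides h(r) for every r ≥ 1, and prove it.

Computing the first values: h(1) = -24 and h(2) = -384; gcd(-24, -384) = 24, so d ≤ 24.
We prove 24 | -3·12^r + 3·4^r for all r ≥ 1 by induction on r.
For the base case r = 1: h(1) = -24 = 24·(-1), so 24 | h(1).
Inductive step: assume the claim holds for r = i, i.e. 24 | h(i). Then
h(i+1) − 12·h(i) = (-3·12^(i+1) + 3·4^(i+1)) − 12·(-3·12^i + 3·4^i) = (3)·4^i·(4 − 12) = (-24)·4^i. Since 24 | h(i) by the inductive hypothesis, 24 | 12·h(i); and 24 | -24 since -24 = 24·-1. Therefore 24 | h(i+1).
By the principle of mathematical induction, the result holds for all r ≥ 1.
Therefore the largest such d is 24.

d = 24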